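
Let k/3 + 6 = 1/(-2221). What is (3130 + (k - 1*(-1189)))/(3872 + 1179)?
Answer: 9552518/11218271 ≈ 0.85151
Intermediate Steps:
k = -39981/2221 (k = -18 + 3/(-2221) = -18 + 3*(-1/2221) = -18 - 3/2221 = -39981/2221 ≈ -18.001)
(3130 + (k - 1*(-1189)))/(3872 + 1179) = (3130 + (-39981/2221 - 1*(-1189)))/(3872 + 1179) = (3130 + (-39981/2221 + 1189))/5051 = (3130 + 2600788/2221)*(1/5051) = (9552518/2221)*(1/5051) = 9552518/11218271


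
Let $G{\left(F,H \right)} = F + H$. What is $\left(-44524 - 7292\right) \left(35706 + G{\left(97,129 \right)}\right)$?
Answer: $-1861852512$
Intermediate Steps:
$\left(-44524 - 7292\right) \left(35706 + G{\left(97,129 \right)}\right) = \left(-44524 - 7292\right) \left(35706 + \left(97 + 129\right)\right) = - 51816 \left(35706 + 226\right) = \left(-51816\right) 35932 = -1861852512$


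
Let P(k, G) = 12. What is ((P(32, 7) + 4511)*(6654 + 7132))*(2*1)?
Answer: 124708156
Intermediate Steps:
((P(32, 7) + 4511)*(6654 + 7132))*(2*1) = ((12 + 4511)*(6654 + 7132))*(2*1) = (4523*13786)*2 = 62354078*2 = 124708156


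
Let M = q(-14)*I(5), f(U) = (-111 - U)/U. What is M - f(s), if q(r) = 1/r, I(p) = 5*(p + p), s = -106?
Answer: -2685/742 ≈ -3.6186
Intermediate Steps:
I(p) = 10*p (I(p) = 5*(2*p) = 10*p)
f(U) = (-111 - U)/U
M = -25/7 (M = (10*5)/(-14) = -1/14*50 = -25/7 ≈ -3.5714)
M - f(s) = -25/7 - (-111 - 1*(-106))/(-106) = -25/7 - (-1)*(-111 + 106)/106 = -25/7 - (-1)*(-5)/106 = -25/7 - 1*5/106 = -25/7 - 5/106 = -2685/742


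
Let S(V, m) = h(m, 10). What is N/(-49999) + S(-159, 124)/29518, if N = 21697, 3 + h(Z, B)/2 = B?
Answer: -319876030/737935241 ≈ -0.43347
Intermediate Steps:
h(Z, B) = -6 + 2*B
S(V, m) = 14 (S(V, m) = -6 + 2*10 = -6 + 20 = 14)
N/(-49999) + S(-159, 124)/29518 = 21697/(-49999) + 14/29518 = 21697*(-1/49999) + 14*(1/29518) = -21697/49999 + 7/14759 = -319876030/737935241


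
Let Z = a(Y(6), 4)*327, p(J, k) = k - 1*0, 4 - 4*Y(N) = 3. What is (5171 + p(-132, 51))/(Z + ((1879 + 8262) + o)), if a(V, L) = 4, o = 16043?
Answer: 2611/13746 ≈ 0.18995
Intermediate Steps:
Y(N) = 1/4 (Y(N) = 1 - 1/4*3 = 1 - 3/4 = 1/4)
p(J, k) = k (p(J, k) = k + 0 = k)
Z = 1308 (Z = 4*327 = 1308)
(5171 + p(-132, 51))/(Z + ((1879 + 8262) + o)) = (5171 + 51)/(1308 + ((1879 + 8262) + 16043)) = 5222/(1308 + (10141 + 16043)) = 5222/(1308 + 26184) = 5222/27492 = 5222*(1/27492) = 2611/13746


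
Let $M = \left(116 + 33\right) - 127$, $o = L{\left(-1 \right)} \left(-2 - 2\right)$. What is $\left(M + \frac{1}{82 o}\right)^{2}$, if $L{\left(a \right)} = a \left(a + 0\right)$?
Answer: $\frac{52056225}{107584} \approx 483.87$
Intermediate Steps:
$L{\left(a \right)} = a^{2}$ ($L{\left(a \right)} = a a = a^{2}$)
$o = -4$ ($o = \left(-1\right)^{2} \left(-2 - 2\right) = 1 \left(-4\right) = -4$)
$M = 22$ ($M = 149 - 127 = 22$)
$\left(M + \frac{1}{82 o}\right)^{2} = \left(22 + \frac{1}{82 \left(-4\right)}\right)^{2} = \left(22 + \frac{1}{82} \left(- \frac{1}{4}\right)\right)^{2} = \left(22 - \frac{1}{328}\right)^{2} = \left(\frac{7215}{328}\right)^{2} = \frac{52056225}{107584}$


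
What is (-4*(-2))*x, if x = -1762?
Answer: -14096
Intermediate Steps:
(-4*(-2))*x = -4*(-2)*(-1762) = 8*(-1762) = -14096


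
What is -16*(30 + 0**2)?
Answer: -480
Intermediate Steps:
-16*(30 + 0**2) = -16*(30 + 0) = -16*30 = -480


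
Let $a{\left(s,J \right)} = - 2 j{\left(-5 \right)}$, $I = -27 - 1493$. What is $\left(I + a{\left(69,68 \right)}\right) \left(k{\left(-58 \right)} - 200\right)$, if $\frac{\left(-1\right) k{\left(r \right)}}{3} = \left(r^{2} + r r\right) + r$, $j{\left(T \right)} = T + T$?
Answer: $30315000$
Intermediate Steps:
$I = -1520$ ($I = -27 - 1493 = -1520$)
$j{\left(T \right)} = 2 T$
$k{\left(r \right)} = - 6 r^{2} - 3 r$ ($k{\left(r \right)} = - 3 \left(\left(r^{2} + r r\right) + r\right) = - 3 \left(\left(r^{2} + r^{2}\right) + r\right) = - 3 \left(2 r^{2} + r\right) = - 3 \left(r + 2 r^{2}\right) = - 6 r^{2} - 3 r$)
$a{\left(s,J \right)} = 20$ ($a{\left(s,J \right)} = - 2 \cdot 2 \left(-5\right) = \left(-2\right) \left(-10\right) = 20$)
$\left(I + a{\left(69,68 \right)}\right) \left(k{\left(-58 \right)} - 200\right) = \left(-1520 + 20\right) \left(\left(-3\right) \left(-58\right) \left(1 + 2 \left(-58\right)\right) - 200\right) = - 1500 \left(\left(-3\right) \left(-58\right) \left(1 - 116\right) - 200\right) = - 1500 \left(\left(-3\right) \left(-58\right) \left(-115\right) - 200\right) = - 1500 \left(-20010 - 200\right) = \left(-1500\right) \left(-20210\right) = 30315000$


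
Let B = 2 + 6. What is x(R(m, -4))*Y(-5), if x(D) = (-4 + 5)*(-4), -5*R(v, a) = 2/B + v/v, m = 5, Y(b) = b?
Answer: 20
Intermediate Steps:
B = 8
R(v, a) = -1/4 (R(v, a) = -(2/8 + v/v)/5 = -(2*(1/8) + 1)/5 = -(1/4 + 1)/5 = -1/5*5/4 = -1/4)
x(D) = -4 (x(D) = 1*(-4) = -4)
x(R(m, -4))*Y(-5) = -4*(-5) = 20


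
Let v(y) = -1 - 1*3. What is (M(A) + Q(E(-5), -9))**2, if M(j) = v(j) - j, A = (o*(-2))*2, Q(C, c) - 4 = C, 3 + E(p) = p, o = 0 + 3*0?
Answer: 64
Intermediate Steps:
o = 0 (o = 0 + 0 = 0)
E(p) = -3 + p
Q(C, c) = 4 + C
v(y) = -4 (v(y) = -1 - 3 = -4)
A = 0 (A = (0*(-2))*2 = 0*2 = 0)
M(j) = -4 - j
(M(A) + Q(E(-5), -9))**2 = ((-4 - 1*0) + (4 + (-3 - 5)))**2 = ((-4 + 0) + (4 - 8))**2 = (-4 - 4)**2 = (-8)**2 = 64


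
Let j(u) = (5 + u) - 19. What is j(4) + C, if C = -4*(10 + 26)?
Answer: -154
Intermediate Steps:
j(u) = -14 + u
C = -144 (C = -4*36 = -144)
j(4) + C = (-14 + 4) - 144 = -10 - 144 = -154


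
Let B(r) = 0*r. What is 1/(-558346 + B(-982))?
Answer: -1/558346 ≈ -1.7910e-6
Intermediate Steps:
B(r) = 0
1/(-558346 + B(-982)) = 1/(-558346 + 0) = 1/(-558346) = -1/558346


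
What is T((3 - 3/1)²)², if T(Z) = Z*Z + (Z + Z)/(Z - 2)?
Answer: 0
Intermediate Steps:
T(Z) = Z² + 2*Z/(-2 + Z) (T(Z) = Z² + (2*Z)/(-2 + Z) = Z² + 2*Z/(-2 + Z))
T((3 - 3/1)²)² = ((3 - 3/1)²*(2 + ((3 - 3/1)²)² - 2*(3 - 3/1)²)/(-2 + (3 - 3/1)²))² = ((3 - 3*1)²*(2 + ((3 - 3*1)²)² - 2*(3 - 3*1)²)/(-2 + (3 - 3*1)²))² = ((3 - 3)²*(2 + ((3 - 3)²)² - 2*(3 - 3)²)/(-2 + (3 - 3)²))² = (0²*(2 + (0²)² - 2*0²)/(-2 + 0²))² = (0*(2 + 0² - 2*0)/(-2 + 0))² = (0*(2 + 0 + 0)/(-2))² = (0*(-½)*2)² = 0² = 0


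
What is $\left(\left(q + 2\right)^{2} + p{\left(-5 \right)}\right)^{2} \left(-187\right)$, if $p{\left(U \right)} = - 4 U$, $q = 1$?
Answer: $-157267$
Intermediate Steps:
$\left(\left(q + 2\right)^{2} + p{\left(-5 \right)}\right)^{2} \left(-187\right) = \left(\left(1 + 2\right)^{2} - -20\right)^{2} \left(-187\right) = \left(3^{2} + 20\right)^{2} \left(-187\right) = \left(9 + 20\right)^{2} \left(-187\right) = 29^{2} \left(-187\right) = 841 \left(-187\right) = -157267$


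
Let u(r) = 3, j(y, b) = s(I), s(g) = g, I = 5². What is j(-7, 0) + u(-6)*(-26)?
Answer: -53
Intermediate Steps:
I = 25
j(y, b) = 25
j(-7, 0) + u(-6)*(-26) = 25 + 3*(-26) = 25 - 78 = -53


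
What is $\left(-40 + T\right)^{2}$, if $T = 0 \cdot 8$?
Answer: $1600$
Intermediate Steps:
$T = 0$
$\left(-40 + T\right)^{2} = \left(-40 + 0\right)^{2} = \left(-40\right)^{2} = 1600$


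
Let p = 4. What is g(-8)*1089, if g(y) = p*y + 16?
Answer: -17424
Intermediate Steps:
g(y) = 16 + 4*y (g(y) = 4*y + 16 = 16 + 4*y)
g(-8)*1089 = (16 + 4*(-8))*1089 = (16 - 32)*1089 = -16*1089 = -17424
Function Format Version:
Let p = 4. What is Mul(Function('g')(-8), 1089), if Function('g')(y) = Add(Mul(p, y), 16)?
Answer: -17424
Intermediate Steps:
Function('g')(y) = Add(16, Mul(4, y)) (Function('g')(y) = Add(Mul(4, y), 16) = Add(16, Mul(4, y)))
Mul(Function('g')(-8), 1089) = Mul(Add(16, Mul(4, -8)), 1089) = Mul(Add(16, -32), 1089) = Mul(-16, 1089) = -17424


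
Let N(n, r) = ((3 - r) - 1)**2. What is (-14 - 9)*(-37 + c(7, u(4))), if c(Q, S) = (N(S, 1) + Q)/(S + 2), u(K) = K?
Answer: 2461/3 ≈ 820.33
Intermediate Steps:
N(n, r) = (2 - r)**2
c(Q, S) = (1 + Q)/(2 + S) (c(Q, S) = ((-2 + 1)**2 + Q)/(S + 2) = ((-1)**2 + Q)/(2 + S) = (1 + Q)/(2 + S))
(-14 - 9)*(-37 + c(7, u(4))) = (-14 - 9)*(-37 + (1 + 7)/(2 + 4)) = -23*(-37 + 8/6) = -23*(-37 + (1/6)*8) = -23*(-37 + 4/3) = -23*(-107/3) = 2461/3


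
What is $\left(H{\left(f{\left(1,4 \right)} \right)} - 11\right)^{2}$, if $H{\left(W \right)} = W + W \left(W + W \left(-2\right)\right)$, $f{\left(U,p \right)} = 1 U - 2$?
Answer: $169$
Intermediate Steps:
$f{\left(U,p \right)} = -2 + U$ ($f{\left(U,p \right)} = U - 2 = -2 + U$)
$H{\left(W \right)} = W - W^{2}$ ($H{\left(W \right)} = W + W \left(W - 2 W\right) = W + W \left(- W\right) = W - W^{2}$)
$\left(H{\left(f{\left(1,4 \right)} \right)} - 11\right)^{2} = \left(\left(-2 + 1\right) \left(1 - \left(-2 + 1\right)\right) - 11\right)^{2} = \left(- (1 - -1) - 11\right)^{2} = \left(- (1 + 1) - 11\right)^{2} = \left(\left(-1\right) 2 - 11\right)^{2} = \left(-2 - 11\right)^{2} = \left(-13\right)^{2} = 169$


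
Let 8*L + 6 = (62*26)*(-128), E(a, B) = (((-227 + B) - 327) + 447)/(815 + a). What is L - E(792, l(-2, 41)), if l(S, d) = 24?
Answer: -165795465/6428 ≈ -25793.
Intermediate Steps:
E(a, B) = (-107 + B)/(815 + a) (E(a, B) = ((-554 + B) + 447)/(815 + a) = (-107 + B)/(815 + a))
L = -103171/4 (L = -¾ + ((62*26)*(-128))/8 = -¾ + (1612*(-128))/8 = -¾ + (⅛)*(-206336) = -¾ - 25792 = -103171/4 ≈ -25793.)
L - E(792, l(-2, 41)) = -103171/4 - (-107 + 24)/(815 + 792) = -103171/4 - (-83)/1607 = -103171/4 - 1*(-83/1607) = -103171/4 + 83/1607 = -165795465/6428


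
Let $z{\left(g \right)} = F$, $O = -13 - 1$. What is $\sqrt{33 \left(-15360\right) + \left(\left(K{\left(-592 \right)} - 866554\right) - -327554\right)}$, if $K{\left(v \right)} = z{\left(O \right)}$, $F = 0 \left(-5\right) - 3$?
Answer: $i \sqrt{1045883} \approx 1022.7 i$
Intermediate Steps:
$O = -14$
$F = -3$ ($F = 0 - 3 = -3$)
$z{\left(g \right)} = -3$
$K{\left(v \right)} = -3$
$\sqrt{33 \left(-15360\right) + \left(\left(K{\left(-592 \right)} - 866554\right) - -327554\right)} = \sqrt{33 \left(-15360\right) - 539003} = \sqrt{-506880 + \left(-866557 + 327554\right)} = \sqrt{-506880 - 539003} = \sqrt{-1045883} = i \sqrt{1045883}$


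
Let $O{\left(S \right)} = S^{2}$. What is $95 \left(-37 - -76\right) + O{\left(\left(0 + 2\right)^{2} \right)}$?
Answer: $3721$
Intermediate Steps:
$95 \left(-37 - -76\right) + O{\left(\left(0 + 2\right)^{2} \right)} = 95 \left(-37 - -76\right) + \left(\left(0 + 2\right)^{2}\right)^{2} = 95 \left(-37 + 76\right) + \left(2^{2}\right)^{2} = 95 \cdot 39 + 4^{2} = 3705 + 16 = 3721$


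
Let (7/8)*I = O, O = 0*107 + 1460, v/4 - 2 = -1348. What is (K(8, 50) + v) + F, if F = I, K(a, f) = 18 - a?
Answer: -25938/7 ≈ -3705.4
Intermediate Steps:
v = -5384 (v = 8 + 4*(-1348) = 8 - 5392 = -5384)
O = 1460 (O = 0 + 1460 = 1460)
I = 11680/7 (I = (8/7)*1460 = 11680/7 ≈ 1668.6)
F = 11680/7 ≈ 1668.6
(K(8, 50) + v) + F = ((18 - 1*8) - 5384) + 11680/7 = ((18 - 8) - 5384) + 11680/7 = (10 - 5384) + 11680/7 = -5374 + 11680/7 = -25938/7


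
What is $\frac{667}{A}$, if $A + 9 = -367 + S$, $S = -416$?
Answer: $- \frac{667}{792} \approx -0.84217$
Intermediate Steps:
$A = -792$ ($A = -9 - 783 = -792$)
$\frac{667}{A} = \frac{667}{-792} = 667 \left(- \frac{1}{792}\right) = - \frac{667}{792}$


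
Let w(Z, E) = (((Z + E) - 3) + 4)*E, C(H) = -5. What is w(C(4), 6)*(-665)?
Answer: -7980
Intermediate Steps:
w(Z, E) = E*(1 + E + Z) (w(Z, E) = (((E + Z) - 3) + 4)*E = ((-3 + E + Z) + 4)*E = (1 + E + Z)*E = E*(1 + E + Z))
w(C(4), 6)*(-665) = (6*(1 + 6 - 5))*(-665) = (6*2)*(-665) = 12*(-665) = -7980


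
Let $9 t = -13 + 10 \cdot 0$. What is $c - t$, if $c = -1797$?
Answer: $- \frac{16160}{9} \approx -1795.6$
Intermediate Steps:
$t = - \frac{13}{9}$ ($t = \frac{-13 + 10 \cdot 0}{9} = \frac{-13 + 0}{9} = \frac{1}{9} \left(-13\right) = - \frac{13}{9} \approx -1.4444$)
$c - t = -1797 - - \frac{13}{9} = -1797 + \frac{13}{9} = - \frac{16160}{9}$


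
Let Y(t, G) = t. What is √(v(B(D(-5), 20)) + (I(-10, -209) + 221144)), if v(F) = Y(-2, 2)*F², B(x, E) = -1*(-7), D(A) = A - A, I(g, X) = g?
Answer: 2*√55259 ≈ 470.14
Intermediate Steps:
D(A) = 0
B(x, E) = 7
v(F) = -2*F²
√(v(B(D(-5), 20)) + (I(-10, -209) + 221144)) = √(-2*7² + (-10 + 221144)) = √(-2*49 + 221134) = √(-98 + 221134) = √221036 = 2*√55259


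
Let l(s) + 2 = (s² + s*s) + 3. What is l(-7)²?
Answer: 9801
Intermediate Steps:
l(s) = 1 + 2*s² (l(s) = -2 + ((s² + s*s) + 3) = -2 + ((s² + s²) + 3) = -2 + (2*s² + 3) = -2 + (3 + 2*s²) = 1 + 2*s²)
l(-7)² = (1 + 2*(-7)²)² = (1 + 2*49)² = (1 + 98)² = 99² = 9801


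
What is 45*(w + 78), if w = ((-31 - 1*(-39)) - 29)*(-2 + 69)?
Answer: -59805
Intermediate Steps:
w = -1407 (w = ((-31 + 39) - 29)*67 = (8 - 29)*67 = -21*67 = -1407)
45*(w + 78) = 45*(-1407 + 78) = 45*(-1329) = -59805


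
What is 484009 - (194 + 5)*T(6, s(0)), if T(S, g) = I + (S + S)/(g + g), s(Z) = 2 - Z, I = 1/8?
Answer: 3867097/8 ≈ 4.8339e+5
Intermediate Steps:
I = ⅛ ≈ 0.12500
T(S, g) = ⅛ + S/g (T(S, g) = ⅛ + (S + S)/(g + g) = ⅛ + (2*S)/((2*g)) = ⅛ + (2*S)*(1/(2*g)) = ⅛ + S/g)
484009 - (194 + 5)*T(6, s(0)) = 484009 - (194 + 5)*(6 + (2 - 1*0)/8)/(2 - 1*0) = 484009 - 199*(6 + (2 + 0)/8)/(2 + 0) = 484009 - 199*(6 + (⅛)*2)/2 = 484009 - 199*(6 + ¼)/2 = 484009 - 199*(½)*(25/4) = 484009 - 199*25/8 = 484009 - 1*4975/8 = 484009 - 4975/8 = 3867097/8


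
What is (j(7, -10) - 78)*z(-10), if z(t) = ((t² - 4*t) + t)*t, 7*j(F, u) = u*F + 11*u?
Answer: 943800/7 ≈ 1.3483e+5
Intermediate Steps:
j(F, u) = 11*u/7 + F*u/7 (j(F, u) = (u*F + 11*u)/7 = (F*u + 11*u)/7 = (11*u + F*u)/7 = 11*u/7 + F*u/7)
z(t) = t*(t² - 3*t) (z(t) = (t² - 3*t)*t = t*(t² - 3*t))
(j(7, -10) - 78)*z(-10) = ((⅐)*(-10)*(11 + 7) - 78)*((-10)²*(-3 - 10)) = ((⅐)*(-10)*18 - 78)*(100*(-13)) = (-180/7 - 78)*(-1300) = -726/7*(-1300) = 943800/7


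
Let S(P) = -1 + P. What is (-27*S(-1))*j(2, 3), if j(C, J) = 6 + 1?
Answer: 378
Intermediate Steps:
j(C, J) = 7
(-27*S(-1))*j(2, 3) = -27*(-1 - 1)*7 = -27*(-2)*7 = 54*7 = 378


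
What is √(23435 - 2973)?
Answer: √20462 ≈ 143.05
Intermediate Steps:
√(23435 - 2973) = √20462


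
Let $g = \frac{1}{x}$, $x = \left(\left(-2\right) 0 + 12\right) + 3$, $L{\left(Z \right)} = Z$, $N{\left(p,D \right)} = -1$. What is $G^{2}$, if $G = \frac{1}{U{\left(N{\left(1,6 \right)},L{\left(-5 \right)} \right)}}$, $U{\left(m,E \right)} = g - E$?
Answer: $\frac{225}{5776} \approx 0.038954$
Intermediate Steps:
$x = 15$ ($x = \left(0 + 12\right) + 3 = 12 + 3 = 15$)
$g = \frac{1}{15} \approx 0.066667$
$U{\left(m,E \right)} = \frac{1}{15} - E$
$G = \frac{15}{76}$ ($G = \frac{1}{\frac{1}{15} - -5} = \frac{1}{\frac{1}{15} + 5} = \frac{1}{\frac{76}{15}} = \frac{15}{76} \approx 0.19737$)
$G^{2} = \left(\frac{15}{76}\right)^{2} = \frac{225}{5776}$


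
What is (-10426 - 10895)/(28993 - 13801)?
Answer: -2369/1688 ≈ -1.4034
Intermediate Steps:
(-10426 - 10895)/(28993 - 13801) = -21321/15192 = -21321*1/15192 = -2369/1688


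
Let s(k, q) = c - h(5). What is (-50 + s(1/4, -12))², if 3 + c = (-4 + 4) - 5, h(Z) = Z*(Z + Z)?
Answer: 11664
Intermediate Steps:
h(Z) = 2*Z² (h(Z) = Z*(2*Z) = 2*Z²)
c = -8 (c = -3 + ((-4 + 4) - 5) = -3 + (0 - 5) = -3 - 5 = -8)
s(k, q) = -58 (s(k, q) = -8 - 2*5² = -8 - 2*25 = -8 - 1*50 = -8 - 50 = -58)
(-50 + s(1/4, -12))² = (-50 - 58)² = (-108)² = 11664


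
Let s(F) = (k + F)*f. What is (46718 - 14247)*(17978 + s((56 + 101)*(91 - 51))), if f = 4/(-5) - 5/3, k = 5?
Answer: 80365725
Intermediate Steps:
f = -37/15 (f = 4*(-1/5) - 5*1/3 = -4/5 - 5/3 = -37/15 ≈ -2.4667)
s(F) = -37/3 - 37*F/15 (s(F) = (5 + F)*(-37/15) = -37/3 - 37*F/15)
(46718 - 14247)*(17978 + s((56 + 101)*(91 - 51))) = (46718 - 14247)*(17978 + (-37/3 - 37*(56 + 101)*(91 - 51)/15)) = 32471*(17978 + (-37/3 - 5809*40/15)) = 32471*(17978 + (-37/3 - 37/15*6280)) = 32471*(17978 + (-37/3 - 46472/3)) = 32471*(17978 - 15503) = 32471*2475 = 80365725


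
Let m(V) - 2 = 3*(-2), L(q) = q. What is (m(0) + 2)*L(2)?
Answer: -4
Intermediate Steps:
m(V) = -4 (m(V) = 2 + 3*(-2) = 2 - 6 = -4)
(m(0) + 2)*L(2) = (-4 + 2)*2 = -2*2 = -4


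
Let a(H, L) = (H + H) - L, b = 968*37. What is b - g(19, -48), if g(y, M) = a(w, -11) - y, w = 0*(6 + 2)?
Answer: 35824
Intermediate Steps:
b = 35816
w = 0 (w = 0*8 = 0)
a(H, L) = -L + 2*H (a(H, L) = 2*H - L = -L + 2*H)
g(y, M) = 11 - y (g(y, M) = (-1*(-11) + 2*0) - y = (11 + 0) - y = 11 - y)
b - g(19, -48) = 35816 - (11 - 1*19) = 35816 - (11 - 19) = 35816 - 1*(-8) = 35816 + 8 = 35824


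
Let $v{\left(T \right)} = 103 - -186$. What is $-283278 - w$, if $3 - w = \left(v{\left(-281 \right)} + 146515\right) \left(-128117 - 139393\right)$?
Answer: $-39271821321$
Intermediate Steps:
$v{\left(T \right)} = 289$ ($v{\left(T \right)} = 103 + 186 = 289$)
$w = 39271538043$ ($w = 3 - \left(289 + 146515\right) \left(-128117 - 139393\right) = 3 - 146804 \left(-267510\right) = 3 - -39271538040 = 3 + 39271538040 = 39271538043$)
$-283278 - w = -283278 - 39271538043 = -39271821321$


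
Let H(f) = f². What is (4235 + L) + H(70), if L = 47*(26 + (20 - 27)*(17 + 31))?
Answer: -5435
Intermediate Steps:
L = -14570 (L = 47*(26 - 7*48) = 47*(26 - 336) = 47*(-310) = -14570)
(4235 + L) + H(70) = (4235 - 14570) + 70² = -10335 + 4900 = -5435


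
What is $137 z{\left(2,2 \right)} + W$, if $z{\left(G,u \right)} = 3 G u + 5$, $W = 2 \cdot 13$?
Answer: $2355$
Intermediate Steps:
$W = 26$
$z{\left(G,u \right)} = 5 + 3 G u$ ($z{\left(G,u \right)} = 3 G u + 5 = 5 + 3 G u$)
$137 z{\left(2,2 \right)} + W = 137 \left(5 + 3 \cdot 2 \cdot 2\right) + 26 = 137 \left(5 + 12\right) + 26 = 137 \cdot 17 + 26 = 2329 + 26 = 2355$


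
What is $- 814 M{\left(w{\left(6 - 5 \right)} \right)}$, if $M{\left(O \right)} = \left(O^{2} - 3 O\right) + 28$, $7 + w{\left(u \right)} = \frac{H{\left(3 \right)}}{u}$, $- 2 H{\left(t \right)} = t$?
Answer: $- \frac{204721}{2} \approx -1.0236 \cdot 10^{5}$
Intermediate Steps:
$H{\left(t \right)} = - \frac{t}{2}$
$w{\left(u \right)} = -7 - \frac{3}{2 u}$ ($w{\left(u \right)} = -7 + \frac{\left(- \frac{1}{2}\right) 3}{u} = -7 - \frac{3}{2 u}$)
$M{\left(O \right)} = 28 + O^{2} - 3 O$
$- 814 M{\left(w{\left(6 - 5 \right)} \right)} = - 814 \left(28 + \left(-7 - \frac{3}{2 \left(6 - 5\right)}\right)^{2} - 3 \left(-7 - \frac{3}{2 \left(6 - 5\right)}\right)\right) = - 814 \left(28 + \left(-7 - \frac{3}{2 \cdot 1}\right)^{2} - 3 \left(-7 - \frac{3}{2 \cdot 1}\right)\right) = - 814 \left(28 + \left(-7 - \frac{3}{2}\right)^{2} - 3 \left(-7 - \frac{3}{2}\right)\right) = - 814 \left(28 + \left(- \frac{17}{2}\right)^{2} - - \frac{51}{2}\right) = - 814 \left(28 + \frac{289}{4} + \frac{51}{2}\right) = \left(-814\right) \frac{503}{4} = - \frac{204721}{2}$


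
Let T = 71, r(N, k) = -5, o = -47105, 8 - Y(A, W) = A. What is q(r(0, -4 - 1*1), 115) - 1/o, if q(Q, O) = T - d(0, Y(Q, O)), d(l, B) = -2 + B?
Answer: 2826301/47105 ≈ 60.000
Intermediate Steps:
Y(A, W) = 8 - A
q(Q, O) = 65 + Q (q(Q, O) = 71 - (-2 + (8 - Q)) = 71 - (6 - Q) = 71 + (-6 + Q) = 65 + Q)
q(r(0, -4 - 1*1), 115) - 1/o = (65 - 5) - 1/(-47105) = 60 - 1*(-1/47105) = 60 + 1/47105 = 2826301/47105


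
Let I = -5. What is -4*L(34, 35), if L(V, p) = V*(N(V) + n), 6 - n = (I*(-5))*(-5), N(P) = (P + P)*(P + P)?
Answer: -646680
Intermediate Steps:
N(P) = 4*P² (N(P) = (2*P)*(2*P) = 4*P²)
n = 131 (n = 6 - (-5*(-5))*(-5) = 6 - 25*(-5) = 6 - 1*(-125) = 6 + 125 = 131)
L(V, p) = V*(131 + 4*V²) (L(V, p) = V*(4*V² + 131) = V*(131 + 4*V²))
-4*L(34, 35) = -136*(131 + 4*34²) = -136*(131 + 4*1156) = -136*(131 + 4624) = -136*4755 = -4*161670 = -646680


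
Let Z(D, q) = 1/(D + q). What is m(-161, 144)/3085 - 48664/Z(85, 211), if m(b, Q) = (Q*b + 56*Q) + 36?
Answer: -44438033324/3085 ≈ -1.4405e+7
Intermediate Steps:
m(b, Q) = 36 + 56*Q + Q*b (m(b, Q) = (56*Q + Q*b) + 36 = 36 + 56*Q + Q*b)
m(-161, 144)/3085 - 48664/Z(85, 211) = (36 + 56*144 + 144*(-161))/3085 - 48664/(1/(85 + 211)) = (36 + 8064 - 23184)*(1/3085) - 48664/(1/296) = -15084*1/3085 - 48664/1/296 = -15084/3085 - 48664*296 = -15084/3085 - 14404544 = -44438033324/3085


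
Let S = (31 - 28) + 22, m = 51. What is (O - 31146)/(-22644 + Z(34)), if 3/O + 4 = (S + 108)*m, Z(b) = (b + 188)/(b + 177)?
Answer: 14850090747/10795923566 ≈ 1.3755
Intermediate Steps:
Z(b) = (188 + b)/(177 + b)
S = 25 (S = 3 + 22 = 25)
O = 3/6779 (O = 3/(-4 + (25 + 108)*51) = 3/(-4 + 133*51) = 3/(-4 + 6783) = 3/6779 ≈ 0.00044254)
(O - 31146)/(-22644 + Z(34)) = (3/6779 - 31146)/(-22644 + (188 + 34)/(177 + 34)) = -211138731/(6779*(-22644 + 222/211)) = -211138731/(6779*(-4777662/211)) = -211138731/6779*(-211/4777662) = 14850090747/10795923566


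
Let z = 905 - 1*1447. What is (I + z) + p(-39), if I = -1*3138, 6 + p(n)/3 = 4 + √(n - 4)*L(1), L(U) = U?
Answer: -3686 + 3*I*√43 ≈ -3686.0 + 19.672*I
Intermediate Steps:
p(n) = -6 + 3*√(-4 + n) (p(n) = -18 + 3*(4 + √(n - 4)*1) = -18 + 3*(4 + √(-4 + n)*1) = -18 + 3*(4 + √(-4 + n)) = -18 + (12 + 3*√(-4 + n)) = -6 + 3*√(-4 + n))
z = -542 (z = 905 - 1447 = -542)
I = -3138
(I + z) + p(-39) = (-3138 - 542) + (-6 + 3*√(-4 - 39)) = -3680 + (-6 + 3*√(-43)) = -3680 + (-6 + 3*(I*√43)) = -3680 + (-6 + 3*I*√43) = -3686 + 3*I*√43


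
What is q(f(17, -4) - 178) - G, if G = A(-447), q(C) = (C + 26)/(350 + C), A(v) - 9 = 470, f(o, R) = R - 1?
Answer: -80150/167 ≈ -479.94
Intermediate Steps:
f(o, R) = -1 + R
A(v) = 479 (A(v) = 9 + 470 = 479)
q(C) = (26 + C)/(350 + C)
G = 479
q(f(17, -4) - 178) - G = (26 + ((-1 - 4) - 178))/(350 + ((-1 - 4) - 178)) - 1*479 = (26 + (-5 - 178))/(350 + (-5 - 178)) - 479 = (26 - 183)/(350 - 183) - 479 = -157/167 - 479 = -80150/167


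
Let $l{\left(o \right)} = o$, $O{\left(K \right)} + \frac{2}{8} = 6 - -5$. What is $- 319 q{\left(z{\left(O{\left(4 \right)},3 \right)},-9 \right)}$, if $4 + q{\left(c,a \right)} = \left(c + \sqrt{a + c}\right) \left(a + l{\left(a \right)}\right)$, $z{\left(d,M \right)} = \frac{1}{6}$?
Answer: $2233 + 957 i \sqrt{318} \approx 2233.0 + 17066.0 i$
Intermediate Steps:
$O{\left(K \right)} = \frac{43}{4}$ ($O{\left(K \right)} = - \frac{1}{4} + \left(6 - -5\right) = - \frac{1}{4} + \left(6 + 5\right) = - \frac{1}{4} + 11 = \frac{43}{4}$)
$z{\left(d,M \right)} = \frac{1}{6}$
$q{\left(c,a \right)} = -4 + 2 a \left(c + \sqrt{a + c}\right)$ ($q{\left(c,a \right)} = -4 + \left(c + \sqrt{a + c}\right) \left(a + a\right) = -4 + \left(c + \sqrt{a + c}\right) 2 a = -4 + 2 a \left(c + \sqrt{a + c}\right)$)
$- 319 q{\left(z{\left(O{\left(4 \right)},3 \right)},-9 \right)} = - 319 \left(-4 + 2 \left(-9\right) \frac{1}{6} + 2 \left(-9\right) \sqrt{-9 + \frac{1}{6}}\right) = - 319 \left(-4 - 3 + 2 \left(-9\right) \sqrt{- \frac{53}{6}}\right) = - 319 \left(-4 - 3 + 2 \left(-9\right) \frac{i \sqrt{318}}{6}\right) = - 319 \left(-4 - 3 - 3 i \sqrt{318}\right) = - 319 \left(-7 - 3 i \sqrt{318}\right) = 2233 + 957 i \sqrt{318}$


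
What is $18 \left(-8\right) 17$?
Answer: $-2448$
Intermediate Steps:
$18 \left(-8\right) 17 = \left(-144\right) 17 = -2448$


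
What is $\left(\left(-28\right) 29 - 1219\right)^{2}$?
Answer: $4124961$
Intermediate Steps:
$\left(\left(-28\right) 29 - 1219\right)^{2} = \left(-812 - 1219\right)^{2} = \left(-2031\right)^{2} = 4124961$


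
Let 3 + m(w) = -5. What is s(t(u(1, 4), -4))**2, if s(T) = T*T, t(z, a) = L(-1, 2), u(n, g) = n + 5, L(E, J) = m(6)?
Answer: 4096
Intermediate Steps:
m(w) = -8 (m(w) = -3 - 5 = -8)
L(E, J) = -8
u(n, g) = 5 + n
t(z, a) = -8
s(T) = T**2
s(t(u(1, 4), -4))**2 = ((-8)**2)**2 = 64**2 = 4096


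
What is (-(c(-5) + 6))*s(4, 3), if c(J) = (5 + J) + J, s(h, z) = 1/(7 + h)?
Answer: -1/11 ≈ -0.090909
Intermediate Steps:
c(J) = 5 + 2*J
(-(c(-5) + 6))*s(4, 3) = (-((5 + 2*(-5)) + 6))/(7 + 4) = -((5 - 10) + 6)/11 = -(-5 + 6)*(1/11) = -1*1*(1/11) = -1*1/11 = -1/11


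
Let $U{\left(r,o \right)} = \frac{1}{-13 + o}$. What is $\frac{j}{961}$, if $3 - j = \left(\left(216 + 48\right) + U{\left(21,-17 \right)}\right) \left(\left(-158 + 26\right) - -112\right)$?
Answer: $\frac{15847}{2883} \approx 5.4967$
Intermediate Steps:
$j = \frac{15847}{3}$ ($j = 3 - \left(\left(216 + 48\right) + \frac{1}{-13 - 17}\right) \left(\left(-158 + 26\right) - -112\right) = 3 - \left(264 + \frac{1}{-30}\right) \left(-132 + \left(-137 + 249\right)\right) = 3 - \left(264 - \frac{1}{30}\right) \left(-132 + 112\right) = 3 - \frac{7919}{30} \left(-20\right) = 3 - - \frac{15838}{3} = 3 + \frac{15838}{3} = \frac{15847}{3} \approx 5282.3$)
$\frac{j}{961} = \frac{15847}{3 \cdot 961} = \frac{15847}{3} \cdot \frac{1}{961} = \frac{15847}{2883}$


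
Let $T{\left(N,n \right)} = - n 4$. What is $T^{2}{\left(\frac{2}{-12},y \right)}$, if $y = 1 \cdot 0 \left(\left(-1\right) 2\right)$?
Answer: $0$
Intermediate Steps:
$y = 0$ ($y = 0 \left(-2\right) = 0$)
$T{\left(N,n \right)} = - 4 n$
$T^{2}{\left(\frac{2}{-12},y \right)} = \left(\left(-4\right) 0\right)^{2} = 0^{2} = 0$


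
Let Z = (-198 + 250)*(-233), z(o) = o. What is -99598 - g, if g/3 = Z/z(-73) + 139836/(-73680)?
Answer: -44862440273/448220 ≈ -1.0009e+5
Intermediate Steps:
Z = -12116 (Z = 52*(-233) = -12116)
g = 220624713/448220 (g = 3*(-12116/(-73) + 139836/(-73680)) = 3*(-12116*(-1/73) + 139836*(-1/73680)) = 3*(12116/73 - 11653/6140) = 3*(73541571/448220) = 220624713/448220 ≈ 492.22)
-99598 - g = -99598 - 1*220624713/448220 = -99598 - 220624713/448220 = -44862440273/448220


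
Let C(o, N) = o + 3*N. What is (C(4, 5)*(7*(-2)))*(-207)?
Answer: 55062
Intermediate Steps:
(C(4, 5)*(7*(-2)))*(-207) = ((4 + 3*5)*(7*(-2)))*(-207) = ((4 + 15)*(-14))*(-207) = (19*(-14))*(-207) = -266*(-207) = 55062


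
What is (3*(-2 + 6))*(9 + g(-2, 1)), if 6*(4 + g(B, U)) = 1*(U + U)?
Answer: 64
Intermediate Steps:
g(B, U) = -4 + U/3 (g(B, U) = -4 + (1*(U + U))/6 = -4 + (1*(2*U))/6 = -4 + (2*U)/6 = -4 + U/3)
(3*(-2 + 6))*(9 + g(-2, 1)) = (3*(-2 + 6))*(9 + (-4 + (1/3)*1)) = (3*4)*(9 + (-4 + 1/3)) = 12*(9 - 11/3) = 12*(16/3) = 64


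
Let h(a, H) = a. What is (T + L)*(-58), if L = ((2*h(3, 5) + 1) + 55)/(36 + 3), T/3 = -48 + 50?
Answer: -17168/39 ≈ -440.21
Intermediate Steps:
T = 6 (T = 3*(-48 + 50) = 3*2 = 6)
L = 62/39 (L = ((2*3 + 1) + 55)/(36 + 3) = ((6 + 1) + 55)/39 = (7 + 55)*(1/39) = 62*(1/39) = 62/39 ≈ 1.5897)
(T + L)*(-58) = (6 + 62/39)*(-58) = (296/39)*(-58) = -17168/39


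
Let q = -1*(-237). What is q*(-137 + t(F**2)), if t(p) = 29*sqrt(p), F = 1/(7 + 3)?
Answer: -317817/10 ≈ -31782.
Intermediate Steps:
F = 1/10 ≈ 0.10000
q = 237
q*(-137 + t(F**2)) = 237*(-137 + 29*sqrt((1/10)**2)) = 237*(-137 + 29*sqrt(1/100)) = 237*(-137 + 29*(1/10)) = 237*(-137 + 29/10) = 237*(-1341/10) = -317817/10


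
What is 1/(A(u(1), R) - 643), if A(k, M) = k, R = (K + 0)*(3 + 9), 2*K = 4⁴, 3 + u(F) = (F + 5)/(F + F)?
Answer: -1/643 ≈ -0.0015552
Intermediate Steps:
u(F) = -3 + (5 + F)/(2*F) (u(F) = -3 + (F + 5)/(F + F) = -3 + (5 + F)/((2*F)) = -3 + (5 + F)*(1/(2*F)) = -3 + (5 + F)/(2*F))
K = 128 (K = (½)*4⁴ = (½)*256 = 128)
R = 1536 (R = (128 + 0)*(3 + 9) = 128*12 = 1536)
1/(A(u(1), R) - 643) = 1/((5/2)*(1 - 1*1)/1 - 643) = 1/((5/2)*1*(1 - 1) - 643) = 1/((5/2)*1*0 - 643) = 1/(0 - 643) = 1/(-643) = -1/643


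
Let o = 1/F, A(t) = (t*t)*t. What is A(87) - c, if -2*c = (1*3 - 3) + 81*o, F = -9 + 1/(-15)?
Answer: 179111601/272 ≈ 6.5850e+5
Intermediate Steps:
A(t) = t³ (A(t) = t²*t = t³)
F = -136/15 (F = -9 - 1/15 = -136/15 ≈ -9.0667)
o = -15/136 (o = 1/(-136/15) = -15/136 ≈ -0.11029)
c = 1215/272 (c = -((1*3 - 3) + 81*(-15/136))/2 = -((3 - 3) - 1215/136)/2 = -(0 - 1215/136)/2 = -½*(-1215/136) = 1215/272 ≈ 4.4669)
A(87) - c = 87³ - 1*1215/272 = 658503 - 1215/272 = 179111601/272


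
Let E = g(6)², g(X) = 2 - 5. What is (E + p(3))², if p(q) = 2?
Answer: 121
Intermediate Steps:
g(X) = -3
E = 9 (E = (-3)² = 9)
(E + p(3))² = (9 + 2)² = 11² = 121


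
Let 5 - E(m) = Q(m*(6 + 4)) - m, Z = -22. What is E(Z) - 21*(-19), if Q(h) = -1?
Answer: 383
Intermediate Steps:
E(m) = 6 + m (E(m) = 5 - (-1 - m) = 5 + (1 + m) = 6 + m)
E(Z) - 21*(-19) = (6 - 22) - 21*(-19) = -16 + 399 = 383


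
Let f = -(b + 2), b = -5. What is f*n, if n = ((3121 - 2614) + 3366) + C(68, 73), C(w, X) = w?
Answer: 11823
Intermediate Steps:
n = 3941 (n = ((3121 - 2614) + 3366) + 68 = (507 + 3366) + 68 = 3873 + 68 = 3941)
f = 3 (f = -(-5 + 2) = -1*(-3) = 3)
f*n = 3*3941 = 11823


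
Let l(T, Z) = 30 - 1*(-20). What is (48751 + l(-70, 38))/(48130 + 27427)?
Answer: 48801/75557 ≈ 0.64588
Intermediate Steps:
l(T, Z) = 50 (l(T, Z) = 30 + 20 = 50)
(48751 + l(-70, 38))/(48130 + 27427) = (48751 + 50)/(48130 + 27427) = 48801/75557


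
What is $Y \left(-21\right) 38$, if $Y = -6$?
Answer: $4788$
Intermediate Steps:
$Y \left(-21\right) 38 = \left(-6\right) \left(-21\right) 38 = 126 \cdot 38 = 4788$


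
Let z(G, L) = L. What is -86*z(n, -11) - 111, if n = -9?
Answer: 835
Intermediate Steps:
-86*z(n, -11) - 111 = -86*(-11) - 111 = 946 - 111 = 835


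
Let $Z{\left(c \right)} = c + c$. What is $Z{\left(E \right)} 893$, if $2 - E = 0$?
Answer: $3572$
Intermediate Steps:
$E = 2$ ($E = 2 - 0 = 2 + 0 = 2$)
$Z{\left(c \right)} = 2 c$
$Z{\left(E \right)} 893 = 2 \cdot 2 \cdot 893 = 4 \cdot 893 = 3572$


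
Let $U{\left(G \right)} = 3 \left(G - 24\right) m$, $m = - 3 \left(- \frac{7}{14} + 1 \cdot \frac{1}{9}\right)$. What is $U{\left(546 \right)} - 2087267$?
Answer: $-2085440$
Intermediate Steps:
$m = \frac{7}{6}$ ($m = - 3 \left(\left(-7\right) \frac{1}{14} + 1 \cdot \frac{1}{9}\right) = - 3 \left(- \frac{1}{2} + \frac{1}{9}\right) = \left(-3\right) \left(- \frac{7}{18}\right) = \frac{7}{6} \approx 1.1667$)
$U{\left(G \right)} = -84 + \frac{7 G}{2}$ ($U{\left(G \right)} = 3 \left(G - 24\right) \frac{7}{6} = 3 \left(-24 + G\right) \frac{7}{6} = \left(-72 + 3 G\right) \frac{7}{6} = -84 + \frac{7 G}{2}$)
$U{\left(546 \right)} - 2087267 = \left(-84 + \frac{7}{2} \cdot 546\right) - 2087267 = \left(-84 + 1911\right) - 2087267 = 1827 - 2087267 = -2085440$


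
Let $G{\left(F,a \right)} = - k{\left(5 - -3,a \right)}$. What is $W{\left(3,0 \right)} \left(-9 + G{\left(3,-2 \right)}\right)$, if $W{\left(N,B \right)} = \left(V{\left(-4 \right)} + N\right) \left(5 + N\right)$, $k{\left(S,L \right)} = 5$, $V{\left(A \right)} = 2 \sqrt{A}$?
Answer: $-336 - 448 i \approx -336.0 - 448.0 i$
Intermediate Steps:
$G{\left(F,a \right)} = -5$ ($G{\left(F,a \right)} = \left(-1\right) 5 = -5$)
$W{\left(N,B \right)} = \left(5 + N\right) \left(N + 4 i\right)$ ($W{\left(N,B \right)} = \left(2 \sqrt{-4} + N\right) \left(5 + N\right) = \left(2 \cdot 2 i + N\right) \left(5 + N\right) = \left(4 i + N\right) \left(5 + N\right) = \left(N + 4 i\right) \left(5 + N\right) = \left(5 + N\right) \left(N + 4 i\right)$)
$W{\left(3,0 \right)} \left(-9 + G{\left(3,-2 \right)}\right) = \left(3^{2} + 20 i + 3 \left(5 + 4 i\right)\right) \left(-9 - 5\right) = \left(9 + 20 i + \left(15 + 12 i\right)\right) \left(-14\right) = \left(24 + 32 i\right) \left(-14\right) = -336 - 448 i$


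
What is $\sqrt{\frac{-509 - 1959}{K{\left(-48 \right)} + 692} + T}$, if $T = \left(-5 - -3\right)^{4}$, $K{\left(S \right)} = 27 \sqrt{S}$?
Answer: $3 \sqrt{\frac{239 + 48 i \sqrt{3}}{173 + 27 i \sqrt{3}}} \approx 3.5626 + 0.12609 i$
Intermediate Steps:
$T = 16$ ($T = \left(-5 + 3\right)^{4} = \left(-2\right)^{4} = 16$)
$\sqrt{\frac{-509 - 1959}{K{\left(-48 \right)} + 692} + T} = \sqrt{\frac{-509 - 1959}{27 \sqrt{-48} + 692} + 16} = \sqrt{- \frac{2468}{27 \cdot 4 i \sqrt{3} + 692} + 16} = \sqrt{- \frac{2468}{108 i \sqrt{3} + 692} + 16} = \sqrt{- \frac{2468}{692 + 108 i \sqrt{3}} + 16} = \sqrt{16 - \frac{2468}{692 + 108 i \sqrt{3}}}$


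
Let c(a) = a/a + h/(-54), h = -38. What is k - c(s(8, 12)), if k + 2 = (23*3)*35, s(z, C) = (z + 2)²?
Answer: 65105/27 ≈ 2411.3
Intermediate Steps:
s(z, C) = (2 + z)²
k = 2413 (k = -2 + (23*3)*35 = -2 + 69*35 = -2 + 2415 = 2413)
c(a) = 46/27 (c(a) = a/a - 38/(-54) = 1 - 38*(-1/54) = 1 + 19/27 = 46/27)
k - c(s(8, 12)) = 2413 - 1*46/27 = 2413 - 46/27 = 65105/27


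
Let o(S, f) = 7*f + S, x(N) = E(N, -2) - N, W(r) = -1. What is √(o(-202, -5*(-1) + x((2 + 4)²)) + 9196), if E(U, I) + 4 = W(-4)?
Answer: √8742 ≈ 93.499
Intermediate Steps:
E(U, I) = -5 (E(U, I) = -4 - 1 = -5)
x(N) = -5 - N
o(S, f) = S + 7*f
√(o(-202, -5*(-1) + x((2 + 4)²)) + 9196) = √((-202 + 7*(-5*(-1) + (-5 - (2 + 4)²))) + 9196) = √((-202 + 7*(5 + (-5 - 1*6²))) + 9196) = √((-202 + 7*(5 + (-5 - 1*36))) + 9196) = √((-202 + 7*(5 + (-5 - 36))) + 9196) = √((-202 + 7*(5 - 41)) + 9196) = √((-202 + 7*(-36)) + 9196) = √((-202 - 252) + 9196) = √(-454 + 9196) = √8742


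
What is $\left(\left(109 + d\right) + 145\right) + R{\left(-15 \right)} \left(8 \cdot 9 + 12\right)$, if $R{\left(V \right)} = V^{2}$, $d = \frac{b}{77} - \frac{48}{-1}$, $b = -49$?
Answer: $\frac{211215}{11} \approx 19201.0$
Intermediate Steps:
$d = \frac{521}{11}$ ($d = - \frac{49}{77} - \frac{48}{-1} = \left(-49\right) \frac{1}{77} - -48 = - \frac{7}{11} + 48 = \frac{521}{11} \approx 47.364$)
$\left(\left(109 + d\right) + 145\right) + R{\left(-15 \right)} \left(8 \cdot 9 + 12\right) = \left(\left(109 + \frac{521}{11}\right) + 145\right) + \left(-15\right)^{2} \left(8 \cdot 9 + 12\right) = \left(\frac{1720}{11} + 145\right) + 225 \left(72 + 12\right) = \frac{3315}{11} + 225 \cdot 84 = \frac{3315}{11} + 18900 = \frac{211215}{11}$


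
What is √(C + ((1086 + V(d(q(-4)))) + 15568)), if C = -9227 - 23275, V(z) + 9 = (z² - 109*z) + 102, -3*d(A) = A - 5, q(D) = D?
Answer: I*√16073 ≈ 126.78*I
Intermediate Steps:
d(A) = 5/3 - A/3 (d(A) = -(A - 5)/3 = -(-5 + A)/3 = 5/3 - A/3)
V(z) = 93 + z² - 109*z (V(z) = -9 + ((z² - 109*z) + 102) = -9 + (102 + z² - 109*z) = 93 + z² - 109*z)
C = -32502
√(C + ((1086 + V(d(q(-4)))) + 15568)) = √(-32502 + ((1086 + (93 + (5/3 - ⅓*(-4))² - 109*(5/3 - ⅓*(-4)))) + 15568)) = √(-32502 + ((1086 + (93 + (5/3 + 4/3)² - 109*(5/3 + 4/3))) + 15568)) = √(-32502 + ((1086 + (93 + 3² - 109*3)) + 15568)) = √(-32502 + ((1086 + (93 + 9 - 327)) + 15568)) = √(-32502 + ((1086 - 225) + 15568)) = √(-32502 + (861 + 15568)) = √(-32502 + 16429) = √(-16073) = I*√16073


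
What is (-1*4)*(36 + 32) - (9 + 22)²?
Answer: -1233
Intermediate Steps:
(-1*4)*(36 + 32) - (9 + 22)² = -4*68 - 1*31² = -272 - 1*961 = -272 - 961 = -1233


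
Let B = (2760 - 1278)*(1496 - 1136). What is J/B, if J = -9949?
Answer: -9949/533520 ≈ -0.018648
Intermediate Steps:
B = 533520 (B = 1482*360 = 533520)
J/B = -9949/533520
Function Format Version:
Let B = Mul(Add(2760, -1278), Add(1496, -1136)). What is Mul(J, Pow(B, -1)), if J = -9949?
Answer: Rational(-9949, 533520) ≈ -0.018648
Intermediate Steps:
B = 533520 (B = Mul(1482, 360) = 533520)
Mul(J, Pow(B, -1)) = Mul(-9949, Pow(533520, -1)) = Mul(-9949, Rational(1, 533520)) = Rational(-9949, 533520)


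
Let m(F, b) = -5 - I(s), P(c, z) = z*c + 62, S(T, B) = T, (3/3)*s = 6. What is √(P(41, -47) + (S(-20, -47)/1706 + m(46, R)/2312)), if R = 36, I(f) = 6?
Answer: I*√6274780839958/58004 ≈ 43.186*I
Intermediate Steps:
s = 6
P(c, z) = 62 + c*z (P(c, z) = c*z + 62 = 62 + c*z)
m(F, b) = -11 (m(F, b) = -5 - 1*6 = -5 - 6 = -11)
√(P(41, -47) + (S(-20, -47)/1706 + m(46, R)/2312)) = √((62 + 41*(-47)) + (-20/1706 - 11/2312)) = √((62 - 1927) + (-20*1/1706 - 11*1/2312)) = √(-1865 + (-10/853 - 11/2312)) = √(-1865 - 32503/1972136) = √(-3678066143/1972136) = I*√6274780839958/58004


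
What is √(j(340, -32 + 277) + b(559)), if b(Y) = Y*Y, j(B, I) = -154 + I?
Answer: 2*√78143 ≈ 559.08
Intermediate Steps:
b(Y) = Y²
√(j(340, -32 + 277) + b(559)) = √((-154 + (-32 + 277)) + 559²) = √((-154 + 245) + 312481) = √(91 + 312481) = √312572 = 2*√78143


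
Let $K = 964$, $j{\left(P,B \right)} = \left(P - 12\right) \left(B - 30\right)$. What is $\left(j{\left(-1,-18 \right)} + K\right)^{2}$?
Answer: $2521744$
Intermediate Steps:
$j{\left(P,B \right)} = \left(-30 + B\right) \left(-12 + P\right)$ ($j{\left(P,B \right)} = \left(-12 + P\right) \left(-30 + B\right) = \left(-30 + B\right) \left(-12 + P\right)$)
$\left(j{\left(-1,-18 \right)} + K\right)^{2} = \left(\left(360 - -30 - -216 - -18\right) + 964\right)^{2} = \left(\left(360 + 30 + 216 + 18\right) + 964\right)^{2} = \left(624 + 964\right)^{2} = 1588^{2} = 2521744$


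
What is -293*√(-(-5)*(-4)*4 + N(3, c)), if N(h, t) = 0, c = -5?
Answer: -1172*I*√5 ≈ -2620.7*I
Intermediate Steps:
-293*√(-(-5)*(-4)*4 + N(3, c)) = -293*√(-(-5)*(-4)*4 + 0) = -293*√(-5*4*4 + 0) = -293*√(-20*4 + 0) = -293*√(-80 + 0) = -1172*I*√5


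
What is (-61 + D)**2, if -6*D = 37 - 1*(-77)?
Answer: 6400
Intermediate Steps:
D = -19 (D = -(37 - 1*(-77))/6 = -(37 + 77)/6 = -1/6*114 = -19)
(-61 + D)**2 = (-61 - 19)**2 = (-80)**2 = 6400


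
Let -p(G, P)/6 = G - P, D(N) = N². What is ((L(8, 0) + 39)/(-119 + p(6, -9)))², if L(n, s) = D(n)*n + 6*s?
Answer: 841/121 ≈ 6.9504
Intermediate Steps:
L(n, s) = n³ + 6*s (L(n, s) = n²*n + 6*s = n³ + 6*s)
p(G, P) = -6*G + 6*P (p(G, P) = -6*(G - P) = -6*G + 6*P)
((L(8, 0) + 39)/(-119 + p(6, -9)))² = (((8³ + 6*0) + 39)/(-119 + (-6*6 + 6*(-9))))² = (((512 + 0) + 39)/(-119 + (-36 - 54)))² = ((512 + 39)/(-119 - 90))² = (551/(-209))² = (551*(-1/209))² = (-29/11)² = 841/121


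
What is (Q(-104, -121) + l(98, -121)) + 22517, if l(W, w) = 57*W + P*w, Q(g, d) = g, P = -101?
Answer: 40220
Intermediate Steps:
l(W, w) = -101*w + 57*W (l(W, w) = 57*W - 101*w = -101*w + 57*W)
(Q(-104, -121) + l(98, -121)) + 22517 = (-104 + (-101*(-121) + 57*98)) + 22517 = (-104 + (12221 + 5586)) + 22517 = (-104 + 17807) + 22517 = 17703 + 22517 = 40220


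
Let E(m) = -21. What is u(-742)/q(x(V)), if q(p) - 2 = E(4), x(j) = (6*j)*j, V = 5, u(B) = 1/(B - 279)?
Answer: 1/19399 ≈ 5.1549e-5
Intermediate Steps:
u(B) = 1/(-279 + B)
x(j) = 6*j²
q(p) = -19 (q(p) = 2 - 21 = -19)
u(-742)/q(x(V)) = 1/(-279 - 742*(-19)) = -1/19/(-1021) = -1/1021*(-1/19) = 1/19399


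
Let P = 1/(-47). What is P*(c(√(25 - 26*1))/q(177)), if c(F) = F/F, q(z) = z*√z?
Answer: -√177/1472463 ≈ -9.0353e-6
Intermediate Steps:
q(z) = z^(3/2)
c(F) = 1
P = -1/47 ≈ -0.021277
P*(c(√(25 - 26*1))/q(177)) = -1/(47*(177^(3/2))) = -1/(47*(177*√177)) = -√177/31329/47 = -√177/1472463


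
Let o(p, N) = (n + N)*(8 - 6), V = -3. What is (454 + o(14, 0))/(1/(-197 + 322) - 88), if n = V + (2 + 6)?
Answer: -58000/10999 ≈ -5.2732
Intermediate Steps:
n = 5 (n = -3 + (2 + 6) = -3 + 8 = 5)
o(p, N) = 10 + 2*N (o(p, N) = (5 + N)*(8 - 6) = (5 + N)*2 = 10 + 2*N)
(454 + o(14, 0))/(1/(-197 + 322) - 88) = (454 + (10 + 2*0))/(1/(-197 + 322) - 88) = (454 + (10 + 0))/(1/125 - 88) = (454 + 10)/(1/125 - 88) = 464/(-10999/125) = 464*(-125/10999) = -58000/10999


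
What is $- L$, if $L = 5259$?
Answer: $-5259$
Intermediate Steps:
$- L = \left(-1\right) 5259 = -5259$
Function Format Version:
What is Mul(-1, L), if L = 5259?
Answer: -5259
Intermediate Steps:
Mul(-1, L) = Mul(-1, 5259) = -5259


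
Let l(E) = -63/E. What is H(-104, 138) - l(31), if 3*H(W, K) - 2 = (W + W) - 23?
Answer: -6910/93 ≈ -74.301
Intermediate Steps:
H(W, K) = -7 + 2*W/3 (H(W, K) = ⅔ + ((W + W) - 23)/3 = ⅔ + (2*W - 23)/3 = ⅔ + (-23 + 2*W)/3 = ⅔ + (-23/3 + 2*W/3) = -7 + 2*W/3)
H(-104, 138) - l(31) = (-7 + (⅔)*(-104)) - (-63)/31 = (-7 - 208/3) - (-63)/31 = -229/3 - 1*(-63/31) = -229/3 + 63/31 = -6910/93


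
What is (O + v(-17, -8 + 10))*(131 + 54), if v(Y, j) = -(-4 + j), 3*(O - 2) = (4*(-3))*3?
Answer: -1480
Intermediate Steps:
O = -10 (O = 2 + ((4*(-3))*3)/3 = 2 + (-12*3)/3 = 2 + (1/3)*(-36) = 2 - 12 = -10)
v(Y, j) = 4 - j
(O + v(-17, -8 + 10))*(131 + 54) = (-10 + (4 - (-8 + 10)))*(131 + 54) = (-10 + (4 - 1*2))*185 = (-10 + (4 - 2))*185 = (-10 + 2)*185 = -8*185 = -1480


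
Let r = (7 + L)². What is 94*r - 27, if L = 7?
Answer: 18397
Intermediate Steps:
r = 196 (r = (7 + 7)² = 14² = 196)
94*r - 27 = 94*196 - 27 = 18424 - 27 = 18397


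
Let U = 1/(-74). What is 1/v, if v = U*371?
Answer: -74/371 ≈ -0.19946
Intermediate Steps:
U = -1/74 ≈ -0.013514
v = -371/74 (v = -1/74*371 = -371/74 ≈ -5.0135)
1/v = 1/(-371/74) = -74/371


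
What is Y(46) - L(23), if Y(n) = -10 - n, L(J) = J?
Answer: -79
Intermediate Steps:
Y(46) - L(23) = (-10 - 1*46) - 1*23 = (-10 - 46) - 23 = -56 - 23 = -79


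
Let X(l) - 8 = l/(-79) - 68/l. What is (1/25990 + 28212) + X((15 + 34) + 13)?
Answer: 1796069412729/63649510 ≈ 28218.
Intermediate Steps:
X(l) = 8 - 68/l - l/79 (X(l) = 8 + (l/(-79) - 68/l) = 8 + (l*(-1/79) - 68/l) = 8 + (-l/79 - 68/l) = 8 + (-68/l - l/79) = 8 - 68/l - l/79)
(1/25990 + 28212) + X((15 + 34) + 13) = (1/25990 + 28212) + (8 - 68/((15 + 34) + 13) - ((15 + 34) + 13)/79) = (1/25990 + 28212) + (8 - 68/(49 + 13) - (49 + 13)/79) = 733229881/25990 + (8 - 68/62 - 1/79*62) = 733229881/25990 + (8 - 68*1/62 - 62/79) = 733229881/25990 + (8 - 34/31 - 62/79) = 733229881/25990 + 14984/2449 = 1796069412729/63649510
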